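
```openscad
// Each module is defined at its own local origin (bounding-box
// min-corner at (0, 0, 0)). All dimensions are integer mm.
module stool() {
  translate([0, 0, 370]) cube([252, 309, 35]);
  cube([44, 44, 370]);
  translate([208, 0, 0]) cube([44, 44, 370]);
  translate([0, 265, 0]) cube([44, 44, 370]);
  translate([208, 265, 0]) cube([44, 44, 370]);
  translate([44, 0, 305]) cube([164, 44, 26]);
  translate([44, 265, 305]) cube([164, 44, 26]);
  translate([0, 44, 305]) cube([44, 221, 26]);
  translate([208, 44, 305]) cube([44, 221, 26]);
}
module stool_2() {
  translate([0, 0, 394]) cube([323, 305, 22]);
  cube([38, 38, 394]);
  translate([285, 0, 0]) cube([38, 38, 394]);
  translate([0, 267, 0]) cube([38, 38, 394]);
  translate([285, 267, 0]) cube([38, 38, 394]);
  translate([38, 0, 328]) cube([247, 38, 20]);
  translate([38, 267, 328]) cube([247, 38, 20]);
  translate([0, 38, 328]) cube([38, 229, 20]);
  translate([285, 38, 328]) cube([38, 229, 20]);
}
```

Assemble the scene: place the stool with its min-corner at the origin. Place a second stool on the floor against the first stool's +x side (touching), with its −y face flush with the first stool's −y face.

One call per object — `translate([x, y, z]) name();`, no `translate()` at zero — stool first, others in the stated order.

stool();
translate([252, 0, 0]) stool_2();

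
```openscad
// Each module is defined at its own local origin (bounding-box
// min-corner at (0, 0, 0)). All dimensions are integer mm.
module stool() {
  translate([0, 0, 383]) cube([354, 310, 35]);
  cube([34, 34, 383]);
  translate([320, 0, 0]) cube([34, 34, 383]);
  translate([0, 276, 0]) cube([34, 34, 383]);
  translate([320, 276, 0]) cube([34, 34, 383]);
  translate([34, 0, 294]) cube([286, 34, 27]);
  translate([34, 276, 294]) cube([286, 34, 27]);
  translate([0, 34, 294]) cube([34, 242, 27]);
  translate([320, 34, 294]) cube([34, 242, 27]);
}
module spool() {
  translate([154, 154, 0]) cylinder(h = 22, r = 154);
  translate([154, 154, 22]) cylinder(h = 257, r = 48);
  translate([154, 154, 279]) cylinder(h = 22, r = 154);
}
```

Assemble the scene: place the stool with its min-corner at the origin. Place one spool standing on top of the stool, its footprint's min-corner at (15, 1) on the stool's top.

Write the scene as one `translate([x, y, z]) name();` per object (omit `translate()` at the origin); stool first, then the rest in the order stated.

stool();
translate([15, 1, 418]) spool();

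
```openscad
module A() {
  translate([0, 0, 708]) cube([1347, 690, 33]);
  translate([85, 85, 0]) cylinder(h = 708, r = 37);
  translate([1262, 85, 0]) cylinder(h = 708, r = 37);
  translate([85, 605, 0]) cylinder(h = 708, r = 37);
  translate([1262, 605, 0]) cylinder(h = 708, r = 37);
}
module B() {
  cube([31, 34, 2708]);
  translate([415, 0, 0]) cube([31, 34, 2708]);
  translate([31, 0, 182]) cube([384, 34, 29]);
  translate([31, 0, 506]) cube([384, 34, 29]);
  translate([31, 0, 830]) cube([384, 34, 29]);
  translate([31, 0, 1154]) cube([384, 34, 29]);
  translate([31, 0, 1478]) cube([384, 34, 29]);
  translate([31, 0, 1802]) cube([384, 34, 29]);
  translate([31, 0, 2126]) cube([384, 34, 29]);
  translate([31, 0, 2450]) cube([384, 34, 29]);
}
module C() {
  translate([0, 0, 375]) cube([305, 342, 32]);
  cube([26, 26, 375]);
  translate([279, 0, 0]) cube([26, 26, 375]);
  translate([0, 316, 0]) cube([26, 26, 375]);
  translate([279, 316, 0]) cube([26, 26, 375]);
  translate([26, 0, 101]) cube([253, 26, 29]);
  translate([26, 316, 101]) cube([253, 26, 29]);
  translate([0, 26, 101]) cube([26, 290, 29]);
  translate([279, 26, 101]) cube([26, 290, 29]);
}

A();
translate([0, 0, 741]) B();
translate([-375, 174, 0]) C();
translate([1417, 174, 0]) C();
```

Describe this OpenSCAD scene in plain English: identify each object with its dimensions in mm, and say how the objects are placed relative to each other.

A is a table with a 1347×690 mm rectangular top, 33 mm thick, top surface at z = 741 mm, supported by four round legs of 74 mm diameter, each leg's bounding box inset 48 mm from the nearest pair of top edges, running from the floor.

B is a wooden ladder with two side rails of 31×34 mm section and 2708 mm height, set 446 mm apart overall. Between them run 8 rectangular rungs (34 mm deep, 29 mm thick), front faces flush with the rails' −y face. The bottom of the first rung is 182 mm above the floor and each subsequent rung is 324 mm higher than the one below.

C is a four-legged stool. The seat is a 305×342×32 mm slab whose top surface is at z = 407 mm; four square legs, each 26×26 mm in cross-section, run from the floor (z = 0) to the underside of the seat, each flush with a corner of the seat. Four stretchers, 26 mm wide and 29 mm tall, connect adjacent legs with their undersides at z = 101 mm, each running between the inner faces of the legs it joins and aligned with the legs' outer faces on the other axis.

The ladder is on top of the table. Two stools sit around the table at the −x, +x sides.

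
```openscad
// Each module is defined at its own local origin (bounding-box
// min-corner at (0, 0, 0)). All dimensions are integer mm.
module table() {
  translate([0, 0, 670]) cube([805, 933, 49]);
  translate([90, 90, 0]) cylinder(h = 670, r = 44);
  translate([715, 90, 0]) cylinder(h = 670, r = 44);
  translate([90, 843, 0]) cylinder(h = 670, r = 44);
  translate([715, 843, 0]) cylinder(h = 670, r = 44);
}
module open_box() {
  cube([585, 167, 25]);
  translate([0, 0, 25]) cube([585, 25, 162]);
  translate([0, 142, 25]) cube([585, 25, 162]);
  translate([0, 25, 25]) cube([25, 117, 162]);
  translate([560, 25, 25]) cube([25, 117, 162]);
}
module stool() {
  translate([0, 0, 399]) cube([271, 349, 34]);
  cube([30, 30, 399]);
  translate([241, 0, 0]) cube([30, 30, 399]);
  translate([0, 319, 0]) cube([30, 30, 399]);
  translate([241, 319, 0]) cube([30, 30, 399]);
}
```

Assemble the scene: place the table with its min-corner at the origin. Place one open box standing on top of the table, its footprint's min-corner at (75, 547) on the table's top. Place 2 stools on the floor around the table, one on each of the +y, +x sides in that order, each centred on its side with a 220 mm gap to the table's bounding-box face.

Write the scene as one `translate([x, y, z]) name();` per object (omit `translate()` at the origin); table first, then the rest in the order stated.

table();
translate([75, 547, 719]) open_box();
translate([267, 1153, 0]) stool();
translate([1025, 292, 0]) stool();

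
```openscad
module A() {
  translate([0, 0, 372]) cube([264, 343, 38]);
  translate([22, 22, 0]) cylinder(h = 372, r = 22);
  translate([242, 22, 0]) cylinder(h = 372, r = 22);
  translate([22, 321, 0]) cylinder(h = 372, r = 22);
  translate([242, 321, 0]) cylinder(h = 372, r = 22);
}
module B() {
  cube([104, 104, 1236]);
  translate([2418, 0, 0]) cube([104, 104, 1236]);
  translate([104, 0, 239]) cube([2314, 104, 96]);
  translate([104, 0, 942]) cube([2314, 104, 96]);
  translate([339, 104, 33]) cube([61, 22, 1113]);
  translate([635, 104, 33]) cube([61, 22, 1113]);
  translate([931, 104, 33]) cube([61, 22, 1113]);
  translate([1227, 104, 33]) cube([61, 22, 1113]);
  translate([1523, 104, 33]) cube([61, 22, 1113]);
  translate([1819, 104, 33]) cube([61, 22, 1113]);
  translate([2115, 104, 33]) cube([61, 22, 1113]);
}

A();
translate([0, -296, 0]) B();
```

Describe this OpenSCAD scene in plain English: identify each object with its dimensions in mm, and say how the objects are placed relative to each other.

A is a four-legged stool. The seat is a 264×343×38 mm slab whose top surface is at z = 410 mm; four round legs, each 44 mm in diameter, run from the floor (z = 0) to the underside of the seat, each leg's axis is inset half a diameter from the nearest pair of seat edges (so the leg's bounding box is flush with the corner).

B is a fence section. Two 104×104 mm posts, 1236 mm tall, stand on the floor with a clear span of 2314 mm between their inner faces. Two horizontal rails of 104×96 mm section span the gap between the posts with their undersides at z = 239 mm and z = 942 mm, flush with the posts' −y face. 7 pickets, each 61 mm wide, 22 mm thick and 1113 mm tall, are fixed to the +y face of the rails with their bottoms at z = 33 mm, evenly spaced across the span with equal gaps (rounded down to the nearest mm) at the −x end and between each pair — any rounding remainder accumulates at the +x end.

The fence section is on the floor beside the stool on its −y side.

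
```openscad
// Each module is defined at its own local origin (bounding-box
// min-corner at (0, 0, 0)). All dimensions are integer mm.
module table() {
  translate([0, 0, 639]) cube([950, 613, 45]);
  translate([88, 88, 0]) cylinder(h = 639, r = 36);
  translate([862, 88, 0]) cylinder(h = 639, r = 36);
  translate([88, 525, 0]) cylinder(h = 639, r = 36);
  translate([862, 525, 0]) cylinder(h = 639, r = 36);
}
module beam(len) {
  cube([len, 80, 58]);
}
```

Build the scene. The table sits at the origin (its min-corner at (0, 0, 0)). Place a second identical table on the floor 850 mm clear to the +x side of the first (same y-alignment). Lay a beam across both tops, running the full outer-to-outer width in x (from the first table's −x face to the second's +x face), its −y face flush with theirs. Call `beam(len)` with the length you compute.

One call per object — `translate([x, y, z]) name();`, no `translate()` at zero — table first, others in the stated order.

table();
translate([1800, 0, 0]) table();
translate([0, 0, 684]) beam(2750);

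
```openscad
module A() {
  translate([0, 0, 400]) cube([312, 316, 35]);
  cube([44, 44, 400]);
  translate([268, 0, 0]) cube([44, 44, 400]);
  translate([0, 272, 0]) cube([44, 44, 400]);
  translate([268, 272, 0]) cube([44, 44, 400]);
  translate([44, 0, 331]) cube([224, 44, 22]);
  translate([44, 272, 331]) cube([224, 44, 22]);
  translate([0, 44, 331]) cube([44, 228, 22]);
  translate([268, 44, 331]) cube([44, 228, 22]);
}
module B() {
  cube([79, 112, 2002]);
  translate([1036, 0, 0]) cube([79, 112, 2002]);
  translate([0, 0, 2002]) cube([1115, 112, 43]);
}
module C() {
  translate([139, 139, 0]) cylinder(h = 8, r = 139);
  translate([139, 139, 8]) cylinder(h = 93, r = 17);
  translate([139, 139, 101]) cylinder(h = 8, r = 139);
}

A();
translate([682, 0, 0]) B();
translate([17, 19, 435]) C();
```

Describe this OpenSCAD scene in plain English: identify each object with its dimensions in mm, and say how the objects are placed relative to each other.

A is a simple wooden stool: a rectangular seat 312 mm (x) by 316 mm (y), 35 mm thick, top face at z = 435 mm, on four square legs, each 44×44 mm in cross-section. The legs rest on z = 0, each flush with a corner of the seat. Four stretchers, 44 mm wide and 22 mm tall, connect adjacent legs with their undersides at z = 331 mm, each running between the inner faces of the legs it joins and aligned with the legs' outer faces on the other axis.

B is a door frame. The clear opening is 957 mm wide and 2002 mm high. Two 79 mm wide jambs, 112 mm deep, stand either side of the opening from the floor to the top of the opening. A 43 mm thick head sits across the top of both jambs, spanning the full outside width of the frame.

C is a spool: two coaxial disc flanges of radius 139 mm and thickness 8 mm, joined by a core cylinder of radius 17 mm and height 93 mm. The lower flange rests on z = 0 and the three cylinders share a vertical axis.

The door frame is on the floor beside the stool on its +x side. The spool is on top of the stool, centred.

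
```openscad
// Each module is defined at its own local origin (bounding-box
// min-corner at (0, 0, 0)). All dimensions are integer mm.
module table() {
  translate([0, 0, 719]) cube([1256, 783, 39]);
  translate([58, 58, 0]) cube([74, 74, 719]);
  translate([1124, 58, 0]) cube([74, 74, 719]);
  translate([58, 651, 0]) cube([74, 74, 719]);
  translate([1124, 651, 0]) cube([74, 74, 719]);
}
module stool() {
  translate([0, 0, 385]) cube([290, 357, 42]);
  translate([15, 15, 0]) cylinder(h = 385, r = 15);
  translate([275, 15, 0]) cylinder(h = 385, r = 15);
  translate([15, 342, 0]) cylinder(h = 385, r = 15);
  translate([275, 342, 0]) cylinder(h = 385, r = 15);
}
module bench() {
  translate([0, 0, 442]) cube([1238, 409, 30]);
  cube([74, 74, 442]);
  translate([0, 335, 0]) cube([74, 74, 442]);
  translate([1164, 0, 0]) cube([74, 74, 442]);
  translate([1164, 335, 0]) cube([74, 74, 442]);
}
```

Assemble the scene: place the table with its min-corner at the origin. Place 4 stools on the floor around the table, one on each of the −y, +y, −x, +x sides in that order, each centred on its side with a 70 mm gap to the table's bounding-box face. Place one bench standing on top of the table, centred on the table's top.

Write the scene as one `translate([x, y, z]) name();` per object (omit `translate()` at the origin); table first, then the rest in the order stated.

table();
translate([483, -427, 0]) stool();
translate([483, 853, 0]) stool();
translate([-360, 213, 0]) stool();
translate([1326, 213, 0]) stool();
translate([9, 187, 758]) bench();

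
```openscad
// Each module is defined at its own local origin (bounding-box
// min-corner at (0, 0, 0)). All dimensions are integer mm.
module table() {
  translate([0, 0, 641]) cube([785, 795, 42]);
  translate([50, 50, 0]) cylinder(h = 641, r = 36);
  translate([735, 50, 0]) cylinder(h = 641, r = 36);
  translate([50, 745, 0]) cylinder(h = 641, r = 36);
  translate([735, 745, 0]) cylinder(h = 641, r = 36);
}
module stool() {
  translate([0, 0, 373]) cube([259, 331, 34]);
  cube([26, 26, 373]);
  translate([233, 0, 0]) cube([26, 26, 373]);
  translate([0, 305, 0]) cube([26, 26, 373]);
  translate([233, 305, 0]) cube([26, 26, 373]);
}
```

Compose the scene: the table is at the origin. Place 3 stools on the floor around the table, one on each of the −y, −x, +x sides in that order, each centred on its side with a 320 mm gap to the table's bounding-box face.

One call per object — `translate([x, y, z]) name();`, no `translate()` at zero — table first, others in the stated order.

table();
translate([263, -651, 0]) stool();
translate([-579, 232, 0]) stool();
translate([1105, 232, 0]) stool();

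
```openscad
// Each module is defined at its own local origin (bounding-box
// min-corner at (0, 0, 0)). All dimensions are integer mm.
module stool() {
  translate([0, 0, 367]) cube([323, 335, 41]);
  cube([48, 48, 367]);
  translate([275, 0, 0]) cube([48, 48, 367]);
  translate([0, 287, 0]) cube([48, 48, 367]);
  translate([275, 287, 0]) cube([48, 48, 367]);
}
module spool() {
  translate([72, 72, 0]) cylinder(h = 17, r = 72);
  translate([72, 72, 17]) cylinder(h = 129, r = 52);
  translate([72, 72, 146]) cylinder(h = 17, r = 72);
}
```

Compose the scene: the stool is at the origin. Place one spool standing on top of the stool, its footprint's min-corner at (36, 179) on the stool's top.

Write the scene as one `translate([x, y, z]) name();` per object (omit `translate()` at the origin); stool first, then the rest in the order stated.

stool();
translate([36, 179, 408]) spool();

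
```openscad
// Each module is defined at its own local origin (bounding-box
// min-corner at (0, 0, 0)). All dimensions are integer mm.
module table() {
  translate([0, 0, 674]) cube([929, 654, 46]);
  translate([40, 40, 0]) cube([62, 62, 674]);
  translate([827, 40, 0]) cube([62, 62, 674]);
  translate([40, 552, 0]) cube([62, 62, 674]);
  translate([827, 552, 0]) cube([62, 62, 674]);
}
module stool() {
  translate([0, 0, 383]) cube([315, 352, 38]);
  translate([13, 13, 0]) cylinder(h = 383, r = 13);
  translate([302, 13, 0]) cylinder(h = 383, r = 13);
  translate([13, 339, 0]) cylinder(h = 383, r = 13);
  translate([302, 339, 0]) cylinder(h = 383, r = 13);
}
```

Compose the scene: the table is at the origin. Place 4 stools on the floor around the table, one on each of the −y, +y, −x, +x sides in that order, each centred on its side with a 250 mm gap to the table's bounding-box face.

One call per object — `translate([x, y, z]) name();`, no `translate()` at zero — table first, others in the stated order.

table();
translate([307, -602, 0]) stool();
translate([307, 904, 0]) stool();
translate([-565, 151, 0]) stool();
translate([1179, 151, 0]) stool();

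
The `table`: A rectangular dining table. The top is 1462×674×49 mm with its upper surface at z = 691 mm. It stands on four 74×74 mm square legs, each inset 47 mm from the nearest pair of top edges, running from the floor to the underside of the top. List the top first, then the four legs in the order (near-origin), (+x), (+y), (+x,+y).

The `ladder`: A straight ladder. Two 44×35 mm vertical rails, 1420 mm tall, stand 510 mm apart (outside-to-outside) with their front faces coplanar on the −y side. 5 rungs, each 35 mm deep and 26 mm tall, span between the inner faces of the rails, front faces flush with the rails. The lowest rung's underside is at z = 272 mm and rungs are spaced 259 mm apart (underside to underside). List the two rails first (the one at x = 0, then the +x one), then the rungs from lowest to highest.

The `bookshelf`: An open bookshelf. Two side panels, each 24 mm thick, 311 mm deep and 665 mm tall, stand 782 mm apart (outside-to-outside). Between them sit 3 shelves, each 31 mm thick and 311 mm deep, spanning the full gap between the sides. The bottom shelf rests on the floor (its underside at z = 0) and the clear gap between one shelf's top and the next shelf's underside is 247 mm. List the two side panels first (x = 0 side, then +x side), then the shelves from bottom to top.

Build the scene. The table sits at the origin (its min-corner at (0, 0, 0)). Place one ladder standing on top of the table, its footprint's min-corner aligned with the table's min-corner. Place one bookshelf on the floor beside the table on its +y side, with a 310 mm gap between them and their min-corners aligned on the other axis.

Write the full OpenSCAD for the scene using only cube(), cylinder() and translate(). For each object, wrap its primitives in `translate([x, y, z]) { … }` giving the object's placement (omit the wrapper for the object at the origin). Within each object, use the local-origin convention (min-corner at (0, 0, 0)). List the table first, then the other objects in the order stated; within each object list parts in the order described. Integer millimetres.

translate([0, 0, 642]) cube([1462, 674, 49]);
translate([47, 47, 0]) cube([74, 74, 642]);
translate([1341, 47, 0]) cube([74, 74, 642]);
translate([47, 553, 0]) cube([74, 74, 642]);
translate([1341, 553, 0]) cube([74, 74, 642]);
translate([0, 0, 691]) {
  cube([44, 35, 1420]);
  translate([466, 0, 0]) cube([44, 35, 1420]);
  translate([44, 0, 272]) cube([422, 35, 26]);
  translate([44, 0, 531]) cube([422, 35, 26]);
  translate([44, 0, 790]) cube([422, 35, 26]);
  translate([44, 0, 1049]) cube([422, 35, 26]);
  translate([44, 0, 1308]) cube([422, 35, 26]);
}
translate([0, 984, 0]) {
  cube([24, 311, 665]);
  translate([758, 0, 0]) cube([24, 311, 665]);
  translate([24, 0, 0]) cube([734, 311, 31]);
  translate([24, 0, 278]) cube([734, 311, 31]);
  translate([24, 0, 556]) cube([734, 311, 31]);
}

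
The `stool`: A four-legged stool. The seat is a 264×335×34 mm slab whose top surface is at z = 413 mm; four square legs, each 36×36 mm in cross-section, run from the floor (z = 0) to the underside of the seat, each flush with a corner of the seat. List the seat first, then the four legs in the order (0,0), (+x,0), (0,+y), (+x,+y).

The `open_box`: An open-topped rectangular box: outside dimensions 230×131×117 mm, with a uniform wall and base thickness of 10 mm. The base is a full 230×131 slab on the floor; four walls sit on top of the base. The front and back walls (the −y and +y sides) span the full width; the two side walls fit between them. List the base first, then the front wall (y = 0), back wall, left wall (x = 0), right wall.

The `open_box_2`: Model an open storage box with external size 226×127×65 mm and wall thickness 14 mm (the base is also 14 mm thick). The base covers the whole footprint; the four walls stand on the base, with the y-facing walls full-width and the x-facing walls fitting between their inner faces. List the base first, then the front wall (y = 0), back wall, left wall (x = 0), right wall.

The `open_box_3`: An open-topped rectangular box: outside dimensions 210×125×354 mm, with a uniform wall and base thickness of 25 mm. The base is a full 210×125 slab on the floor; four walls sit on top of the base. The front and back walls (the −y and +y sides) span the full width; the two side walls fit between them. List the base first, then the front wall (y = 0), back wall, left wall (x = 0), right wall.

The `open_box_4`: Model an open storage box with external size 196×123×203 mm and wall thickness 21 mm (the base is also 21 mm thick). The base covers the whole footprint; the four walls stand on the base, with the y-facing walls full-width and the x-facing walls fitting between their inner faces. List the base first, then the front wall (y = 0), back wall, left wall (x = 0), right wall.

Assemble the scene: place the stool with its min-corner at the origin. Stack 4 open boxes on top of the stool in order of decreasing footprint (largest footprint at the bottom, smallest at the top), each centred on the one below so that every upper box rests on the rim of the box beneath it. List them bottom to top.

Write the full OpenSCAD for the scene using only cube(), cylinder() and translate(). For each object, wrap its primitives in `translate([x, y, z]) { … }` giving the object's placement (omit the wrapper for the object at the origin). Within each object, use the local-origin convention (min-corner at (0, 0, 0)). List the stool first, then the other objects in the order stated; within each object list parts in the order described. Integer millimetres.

translate([0, 0, 379]) cube([264, 335, 34]);
cube([36, 36, 379]);
translate([228, 0, 0]) cube([36, 36, 379]);
translate([0, 299, 0]) cube([36, 36, 379]);
translate([228, 299, 0]) cube([36, 36, 379]);
translate([17, 102, 413]) {
  cube([230, 131, 10]);
  translate([0, 0, 10]) cube([230, 10, 107]);
  translate([0, 121, 10]) cube([230, 10, 107]);
  translate([0, 10, 10]) cube([10, 111, 107]);
  translate([220, 10, 10]) cube([10, 111, 107]);
}
translate([19, 104, 530]) {
  cube([226, 127, 14]);
  translate([0, 0, 14]) cube([226, 14, 51]);
  translate([0, 113, 14]) cube([226, 14, 51]);
  translate([0, 14, 14]) cube([14, 99, 51]);
  translate([212, 14, 14]) cube([14, 99, 51]);
}
translate([27, 105, 595]) {
  cube([210, 125, 25]);
  translate([0, 0, 25]) cube([210, 25, 329]);
  translate([0, 100, 25]) cube([210, 25, 329]);
  translate([0, 25, 25]) cube([25, 75, 329]);
  translate([185, 25, 25]) cube([25, 75, 329]);
}
translate([34, 106, 949]) {
  cube([196, 123, 21]);
  translate([0, 0, 21]) cube([196, 21, 182]);
  translate([0, 102, 21]) cube([196, 21, 182]);
  translate([0, 21, 21]) cube([21, 81, 182]);
  translate([175, 21, 21]) cube([21, 81, 182]);
}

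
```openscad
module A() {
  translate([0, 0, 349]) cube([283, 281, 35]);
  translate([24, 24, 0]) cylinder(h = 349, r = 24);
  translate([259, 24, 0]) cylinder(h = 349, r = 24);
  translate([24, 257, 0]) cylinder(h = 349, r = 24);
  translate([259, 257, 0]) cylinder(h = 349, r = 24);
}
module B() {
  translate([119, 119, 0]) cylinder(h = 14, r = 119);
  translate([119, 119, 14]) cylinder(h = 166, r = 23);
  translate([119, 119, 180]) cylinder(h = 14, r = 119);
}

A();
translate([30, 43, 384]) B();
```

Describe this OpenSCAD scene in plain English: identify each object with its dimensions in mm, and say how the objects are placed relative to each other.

A is a simple wooden stool: a rectangular seat 283 mm (x) by 281 mm (y), 35 mm thick, top face at z = 384 mm, on four round legs, each 48 mm in diameter. The legs rest on z = 0, each leg's axis is inset half a diameter from the nearest pair of seat edges (so the leg's bounding box is flush with the corner).

B is a spool: two coaxial disc flanges of radius 119 mm and thickness 14 mm, joined by a core cylinder of radius 23 mm and height 166 mm. The lower flange rests on z = 0 and the three cylinders share a vertical axis.

The spool is on top of the stool.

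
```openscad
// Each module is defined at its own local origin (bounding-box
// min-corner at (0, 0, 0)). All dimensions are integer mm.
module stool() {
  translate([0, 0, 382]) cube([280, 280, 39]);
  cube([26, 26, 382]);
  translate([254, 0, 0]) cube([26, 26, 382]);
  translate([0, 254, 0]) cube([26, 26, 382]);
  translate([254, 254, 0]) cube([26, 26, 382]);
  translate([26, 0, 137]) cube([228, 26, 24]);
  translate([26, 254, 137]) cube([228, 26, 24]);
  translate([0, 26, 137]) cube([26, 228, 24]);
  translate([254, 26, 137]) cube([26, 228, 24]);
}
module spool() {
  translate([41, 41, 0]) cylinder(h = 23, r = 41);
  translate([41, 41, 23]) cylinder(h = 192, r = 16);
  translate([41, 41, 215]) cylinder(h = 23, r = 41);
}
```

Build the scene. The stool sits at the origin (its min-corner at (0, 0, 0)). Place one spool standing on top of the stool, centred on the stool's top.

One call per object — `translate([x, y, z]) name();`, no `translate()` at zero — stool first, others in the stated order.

stool();
translate([99, 99, 421]) spool();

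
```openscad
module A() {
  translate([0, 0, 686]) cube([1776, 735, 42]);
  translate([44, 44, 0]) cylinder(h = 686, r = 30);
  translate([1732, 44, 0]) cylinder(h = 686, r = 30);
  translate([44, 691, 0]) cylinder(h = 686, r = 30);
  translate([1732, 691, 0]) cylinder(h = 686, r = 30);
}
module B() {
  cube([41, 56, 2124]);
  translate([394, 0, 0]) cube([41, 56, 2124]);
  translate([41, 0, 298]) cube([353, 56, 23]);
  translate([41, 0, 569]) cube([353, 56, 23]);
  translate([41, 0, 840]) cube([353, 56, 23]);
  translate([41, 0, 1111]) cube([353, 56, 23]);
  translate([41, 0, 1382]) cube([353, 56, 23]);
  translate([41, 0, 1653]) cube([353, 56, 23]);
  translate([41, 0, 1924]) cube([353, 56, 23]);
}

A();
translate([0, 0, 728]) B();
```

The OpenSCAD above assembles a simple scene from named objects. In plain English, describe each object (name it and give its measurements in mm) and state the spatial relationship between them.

A is a rectangular dining table. The top is 1776×735×42 mm with its upper surface at z = 728 mm. It stands on four round legs of 60 mm diameter, each leg's bounding box inset 14 mm from the nearest pair of top edges, running from the floor to the underside of the top.

B is a straight ladder. Two 41×56 mm vertical rails, 2124 mm tall, stand 435 mm apart (outside-to-outside) with their front faces coplanar on the −y side. 7 rungs, each 56 mm deep and 23 mm tall, span between the inner faces of the rails, front faces flush with the rails. The lowest rung's underside is at z = 298 mm and rungs are spaced 271 mm apart (underside to underside).

The ladder is on top of the table.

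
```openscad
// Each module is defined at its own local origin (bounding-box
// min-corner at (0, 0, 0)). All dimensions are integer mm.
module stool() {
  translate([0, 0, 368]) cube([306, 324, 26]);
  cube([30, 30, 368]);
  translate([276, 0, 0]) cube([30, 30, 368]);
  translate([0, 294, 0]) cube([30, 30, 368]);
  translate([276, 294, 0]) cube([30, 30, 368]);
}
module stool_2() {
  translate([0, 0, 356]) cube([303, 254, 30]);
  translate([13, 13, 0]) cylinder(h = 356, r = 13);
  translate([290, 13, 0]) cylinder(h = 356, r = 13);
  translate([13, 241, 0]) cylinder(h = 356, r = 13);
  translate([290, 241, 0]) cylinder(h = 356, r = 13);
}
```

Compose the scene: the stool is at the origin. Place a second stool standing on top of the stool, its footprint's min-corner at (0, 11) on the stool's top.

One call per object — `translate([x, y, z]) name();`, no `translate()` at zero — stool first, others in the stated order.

stool();
translate([0, 11, 394]) stool_2();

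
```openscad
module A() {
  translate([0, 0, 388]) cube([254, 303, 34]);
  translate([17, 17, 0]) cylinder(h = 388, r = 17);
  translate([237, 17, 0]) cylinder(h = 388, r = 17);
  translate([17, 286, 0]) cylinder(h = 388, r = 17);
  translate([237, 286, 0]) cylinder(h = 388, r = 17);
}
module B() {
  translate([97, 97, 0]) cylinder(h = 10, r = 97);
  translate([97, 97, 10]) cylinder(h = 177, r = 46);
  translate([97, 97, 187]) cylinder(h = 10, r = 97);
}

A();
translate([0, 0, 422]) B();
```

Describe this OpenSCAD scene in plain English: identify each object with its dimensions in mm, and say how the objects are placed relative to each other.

A is a simple wooden stool: a rectangular seat 254 mm (x) by 303 mm (y), 34 mm thick, top face at z = 422 mm, on four round legs, each 34 mm in diameter. The legs rest on z = 0, each leg's axis is inset half a diameter from the nearest pair of seat edges (so the leg's bounding box is flush with the corner).

B is a spool: two coaxial disc flanges of radius 97 mm and thickness 10 mm, joined by a core cylinder of radius 46 mm and height 177 mm. The lower flange rests on z = 0 and the three cylinders share a vertical axis.

The spool is on top of the stool.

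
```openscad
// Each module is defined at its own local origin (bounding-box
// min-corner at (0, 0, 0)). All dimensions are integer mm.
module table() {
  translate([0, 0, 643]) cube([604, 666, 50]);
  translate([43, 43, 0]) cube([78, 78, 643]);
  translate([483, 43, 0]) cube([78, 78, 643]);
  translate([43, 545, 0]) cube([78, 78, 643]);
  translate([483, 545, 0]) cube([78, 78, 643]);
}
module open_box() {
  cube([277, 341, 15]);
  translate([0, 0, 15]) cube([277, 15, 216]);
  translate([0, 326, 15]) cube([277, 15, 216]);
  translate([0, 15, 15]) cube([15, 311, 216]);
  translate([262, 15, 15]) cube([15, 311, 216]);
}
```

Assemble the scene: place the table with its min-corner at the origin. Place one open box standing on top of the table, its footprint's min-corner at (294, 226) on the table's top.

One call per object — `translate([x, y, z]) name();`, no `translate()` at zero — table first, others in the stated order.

table();
translate([294, 226, 693]) open_box();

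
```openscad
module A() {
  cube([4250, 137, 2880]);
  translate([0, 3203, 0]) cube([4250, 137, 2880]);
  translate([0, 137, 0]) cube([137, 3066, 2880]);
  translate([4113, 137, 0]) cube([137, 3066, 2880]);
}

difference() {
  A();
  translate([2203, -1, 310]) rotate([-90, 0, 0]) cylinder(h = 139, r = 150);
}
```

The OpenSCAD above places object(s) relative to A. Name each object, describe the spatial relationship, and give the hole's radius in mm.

A is a house frame. The house frame has a circular hole through its front wall. The hole's radius is 150 mm.

The subtracted cylinder has r = 150 mm.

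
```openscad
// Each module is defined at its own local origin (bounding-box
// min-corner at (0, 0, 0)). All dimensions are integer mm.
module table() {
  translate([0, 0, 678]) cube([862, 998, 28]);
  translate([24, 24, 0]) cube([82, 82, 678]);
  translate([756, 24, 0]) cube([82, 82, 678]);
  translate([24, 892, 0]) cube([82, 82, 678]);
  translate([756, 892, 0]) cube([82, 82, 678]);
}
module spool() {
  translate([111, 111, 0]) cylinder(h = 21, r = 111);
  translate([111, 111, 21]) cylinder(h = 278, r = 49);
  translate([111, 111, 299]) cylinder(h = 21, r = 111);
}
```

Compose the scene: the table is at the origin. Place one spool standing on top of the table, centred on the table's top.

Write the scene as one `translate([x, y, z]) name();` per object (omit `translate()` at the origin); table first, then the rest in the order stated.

table();
translate([320, 388, 706]) spool();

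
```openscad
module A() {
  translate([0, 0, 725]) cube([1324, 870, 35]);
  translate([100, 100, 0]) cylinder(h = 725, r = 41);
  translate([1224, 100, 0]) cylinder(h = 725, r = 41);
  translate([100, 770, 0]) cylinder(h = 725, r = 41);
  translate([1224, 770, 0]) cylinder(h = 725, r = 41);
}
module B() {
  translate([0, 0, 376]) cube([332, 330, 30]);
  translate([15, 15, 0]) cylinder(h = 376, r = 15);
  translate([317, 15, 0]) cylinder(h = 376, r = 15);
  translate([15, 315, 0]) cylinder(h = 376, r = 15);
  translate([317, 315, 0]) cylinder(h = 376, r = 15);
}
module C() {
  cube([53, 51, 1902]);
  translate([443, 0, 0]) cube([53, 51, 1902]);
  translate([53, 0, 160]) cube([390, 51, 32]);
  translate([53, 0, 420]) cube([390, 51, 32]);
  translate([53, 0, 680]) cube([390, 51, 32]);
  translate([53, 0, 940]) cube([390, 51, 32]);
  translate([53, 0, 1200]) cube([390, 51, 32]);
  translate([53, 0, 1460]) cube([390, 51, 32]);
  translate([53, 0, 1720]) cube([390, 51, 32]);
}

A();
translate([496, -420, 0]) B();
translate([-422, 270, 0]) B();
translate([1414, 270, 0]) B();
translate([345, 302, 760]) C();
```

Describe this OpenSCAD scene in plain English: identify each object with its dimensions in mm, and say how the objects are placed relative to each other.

A is a table: top 1324 mm (x) × 870 mm (y), 35 mm thick, upper face at z = 760 mm, on four round legs of 82 mm diameter, each leg's bounding box inset 59 mm from the nearest pair of top edges, running from z = 0 to the bottom of the top.

B is a simple wooden stool: a rectangular seat 332 mm (x) by 330 mm (y), 30 mm thick, top face at z = 406 mm, on four round legs, each 30 mm in diameter. The legs rest on z = 0, each leg's axis is inset half a diameter from the nearest pair of seat edges (so the leg's bounding box is flush with the corner).

C is a wooden ladder with two side rails of 53×51 mm section and 1902 mm height, set 496 mm apart overall. Between them run 7 rectangular rungs (51 mm deep, 32 mm thick), front faces flush with the rails' −y face. The bottom of the first rung is 160 mm above the floor and each subsequent rung is 260 mm higher than the one below.

Three stools sit around the table at the −y, −x, +x sides. The ladder is on top of the table.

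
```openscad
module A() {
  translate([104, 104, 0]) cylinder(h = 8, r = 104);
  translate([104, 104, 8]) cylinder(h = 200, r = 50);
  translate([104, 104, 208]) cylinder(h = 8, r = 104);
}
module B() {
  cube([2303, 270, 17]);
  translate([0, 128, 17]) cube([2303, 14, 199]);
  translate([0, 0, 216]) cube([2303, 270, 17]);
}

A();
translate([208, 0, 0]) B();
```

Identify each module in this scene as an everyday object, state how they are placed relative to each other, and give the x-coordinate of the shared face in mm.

The spool's +x face and the I-beam's −x face are both at x = 208 mm.

A is a spool. B is an I-beam. The I-beam is against the spool's +x side, with their −y faces flush. The x-coordinate of the shared face is 208 mm.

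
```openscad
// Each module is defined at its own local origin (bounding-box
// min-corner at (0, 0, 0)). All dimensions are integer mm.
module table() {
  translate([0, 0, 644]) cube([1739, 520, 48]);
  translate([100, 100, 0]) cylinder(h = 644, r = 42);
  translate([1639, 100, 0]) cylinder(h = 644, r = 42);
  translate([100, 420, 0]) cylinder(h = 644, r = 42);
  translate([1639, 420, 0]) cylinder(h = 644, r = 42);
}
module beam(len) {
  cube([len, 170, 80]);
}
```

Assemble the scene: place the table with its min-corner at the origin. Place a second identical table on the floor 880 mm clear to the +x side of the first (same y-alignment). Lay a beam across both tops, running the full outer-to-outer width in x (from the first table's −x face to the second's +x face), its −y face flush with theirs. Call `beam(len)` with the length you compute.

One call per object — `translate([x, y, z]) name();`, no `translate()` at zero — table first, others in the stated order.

table();
translate([2619, 0, 0]) table();
translate([0, 0, 692]) beam(4358);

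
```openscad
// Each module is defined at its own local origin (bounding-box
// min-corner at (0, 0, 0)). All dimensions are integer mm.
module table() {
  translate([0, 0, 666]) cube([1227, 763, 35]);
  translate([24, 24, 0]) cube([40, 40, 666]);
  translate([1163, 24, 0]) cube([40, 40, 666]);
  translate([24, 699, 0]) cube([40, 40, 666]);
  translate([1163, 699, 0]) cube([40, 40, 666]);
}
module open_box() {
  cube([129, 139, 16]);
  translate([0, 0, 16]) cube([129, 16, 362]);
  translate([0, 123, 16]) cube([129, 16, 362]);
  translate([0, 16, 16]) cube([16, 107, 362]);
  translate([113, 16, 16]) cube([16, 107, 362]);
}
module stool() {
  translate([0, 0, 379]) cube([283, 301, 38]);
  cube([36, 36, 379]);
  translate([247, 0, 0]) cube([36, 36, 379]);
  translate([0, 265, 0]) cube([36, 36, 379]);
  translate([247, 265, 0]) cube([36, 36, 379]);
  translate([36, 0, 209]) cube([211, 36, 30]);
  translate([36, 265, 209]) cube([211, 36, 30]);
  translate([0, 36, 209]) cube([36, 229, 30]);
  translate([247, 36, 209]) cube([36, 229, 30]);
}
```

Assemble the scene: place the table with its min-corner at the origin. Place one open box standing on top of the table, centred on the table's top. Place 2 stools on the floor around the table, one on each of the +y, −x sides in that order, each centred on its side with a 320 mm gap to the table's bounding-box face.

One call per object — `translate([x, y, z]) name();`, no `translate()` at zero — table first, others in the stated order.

table();
translate([549, 312, 701]) open_box();
translate([472, 1083, 0]) stool();
translate([-603, 231, 0]) stool();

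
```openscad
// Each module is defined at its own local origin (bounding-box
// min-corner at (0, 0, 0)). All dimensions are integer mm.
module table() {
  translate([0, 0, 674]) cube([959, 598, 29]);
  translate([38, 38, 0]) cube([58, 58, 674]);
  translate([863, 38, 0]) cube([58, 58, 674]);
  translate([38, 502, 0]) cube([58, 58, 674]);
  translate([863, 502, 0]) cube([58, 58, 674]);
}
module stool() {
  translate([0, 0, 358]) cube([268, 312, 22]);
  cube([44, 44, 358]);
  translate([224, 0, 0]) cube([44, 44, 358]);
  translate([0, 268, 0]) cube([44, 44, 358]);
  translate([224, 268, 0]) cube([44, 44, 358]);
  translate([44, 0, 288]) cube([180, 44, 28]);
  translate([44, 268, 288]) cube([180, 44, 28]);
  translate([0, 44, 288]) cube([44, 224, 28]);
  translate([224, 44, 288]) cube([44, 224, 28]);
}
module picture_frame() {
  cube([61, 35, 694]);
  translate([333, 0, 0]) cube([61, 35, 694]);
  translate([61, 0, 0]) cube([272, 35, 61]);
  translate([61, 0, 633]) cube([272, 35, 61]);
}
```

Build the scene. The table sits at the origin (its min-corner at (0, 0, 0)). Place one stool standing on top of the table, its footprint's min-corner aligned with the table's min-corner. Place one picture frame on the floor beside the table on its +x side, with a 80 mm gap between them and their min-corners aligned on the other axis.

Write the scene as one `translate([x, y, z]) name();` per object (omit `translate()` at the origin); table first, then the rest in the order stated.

table();
translate([0, 0, 703]) stool();
translate([1039, 0, 0]) picture_frame();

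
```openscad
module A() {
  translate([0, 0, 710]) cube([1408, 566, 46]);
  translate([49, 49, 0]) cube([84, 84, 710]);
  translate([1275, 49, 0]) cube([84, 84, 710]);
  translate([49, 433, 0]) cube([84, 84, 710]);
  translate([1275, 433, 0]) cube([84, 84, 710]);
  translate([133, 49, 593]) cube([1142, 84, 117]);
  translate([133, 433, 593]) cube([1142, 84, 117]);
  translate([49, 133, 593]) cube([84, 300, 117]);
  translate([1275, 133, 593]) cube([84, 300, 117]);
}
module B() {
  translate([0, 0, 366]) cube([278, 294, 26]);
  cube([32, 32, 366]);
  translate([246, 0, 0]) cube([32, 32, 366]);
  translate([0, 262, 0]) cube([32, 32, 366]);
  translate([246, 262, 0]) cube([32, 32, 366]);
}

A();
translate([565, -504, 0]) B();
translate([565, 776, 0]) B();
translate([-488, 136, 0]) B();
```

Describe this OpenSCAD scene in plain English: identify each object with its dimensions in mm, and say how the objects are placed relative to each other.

A is a table with a 1408×566 mm rectangular top, 46 mm thick, top surface at z = 756 mm, supported by four 84×84 mm square legs, each inset 49 mm from the nearest pair of top edges, running from the floor. Four apron rails, 84 mm thick and 117 mm tall, run between adjacent legs with their top edges flush with the underside of the top and their outer faces flush with the legs' outer faces.

B is a four-legged stool. The seat is 278×294 mm, 26 mm thick, top at z = 392 mm. It stands on four square legs, each 32×32 mm in cross-section, from z = 0 to the seat underside, each flush with a corner of the seat.

Three stools sit around the table at the −y, +y, −x sides.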